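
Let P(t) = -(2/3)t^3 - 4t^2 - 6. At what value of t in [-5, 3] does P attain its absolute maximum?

0

The derivative is -2t^2 - 8t, which vanishes at t = -4 and t = 0.
Compare values at every candidate in [-5, 3]: P(-5) = -68/3,  P(-4) = -82/3,  P(0) = -6,  P(3) = -60.
The maximum over the interval is -6, attained at t = 0.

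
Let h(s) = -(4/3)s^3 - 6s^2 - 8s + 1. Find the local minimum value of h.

Critical points: h'(s) = -4s^2 - 12s - 8 vanishes at s = -2, -1.
Second-derivative test with h''(s) = -8s - 12: h''(-2) = 4 > 0 ⇒ local minimum; h''(-1) = -4 < 0 ⇒ local maximum.
Thus h has its local minimum at s = -2, with value 11/3.

11/3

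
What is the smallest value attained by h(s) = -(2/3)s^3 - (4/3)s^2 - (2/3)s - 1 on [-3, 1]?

-11/3

Differentiating, h'(s) = -2s^2 - (8/3)s - 2/3; which vanishes at s = -1 and s = -1/3.
Compare values at every candidate in [-3, 1]: h(-3) = 7,  h(-1) = -1,  h(-1/3) = -73/81,  h(1) = -11/3.
The minimum over the interval is -11/3, attained at s = 1.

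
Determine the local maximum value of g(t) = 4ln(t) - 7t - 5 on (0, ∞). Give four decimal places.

g'(t) = 4/t − 7 = 0 gives t = 4/7.
g''(t) = -4/t², which is negative for t > 0, so this is a local maximum.
g(4/7) = 4·ln(4/7) - 4 - 5 ≈ -11.2385.

-11.2385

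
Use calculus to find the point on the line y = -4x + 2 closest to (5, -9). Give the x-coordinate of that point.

49/17

Minimize D(x)^2 = (x - 5)^2 + (-4x + 11)^2.
d/dx[D^2] = 2(x - 5) + 2·(-4)·(-4x + 11) = 0 ⇒ x = 49/17.
Then y = -162/17 and the distance is √(81/17) ≈ 2.1828.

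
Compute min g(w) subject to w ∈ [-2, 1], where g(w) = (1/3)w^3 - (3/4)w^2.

g'(w) = w^2 - (3/2)w, whose only zero in [-2, 1] is w = 0.
Candidates: g(-2) = -17/3, g(0) = 0, g(1) = -5/12.
Hence the absolute minimum is -17/3 at w = -2.

-17/3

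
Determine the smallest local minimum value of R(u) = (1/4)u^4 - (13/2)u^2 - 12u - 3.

-91

Critical points: R'(u) = u^3 - 13u - 12 vanishes at u = -3, -1, 4.
R''(u) = 3u^2 - 13. R''(-3) = 14 > 0 ⇒ local minimum; R''(-1) = -10 < 0 ⇒ local maximum; R''(4) = 35 > 0 ⇒ local minimum.
The smallest local minimum is R(4) = -91.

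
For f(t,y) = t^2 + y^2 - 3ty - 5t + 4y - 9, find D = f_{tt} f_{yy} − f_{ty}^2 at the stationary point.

∂f/∂t = 2t - 3y - 5 = 0 and ∂f/∂y = -3t + 2y + 4 = 0, so (t, y) = (2/5, -7/5).
The Hessian has f_{tt} = 2, f_{yy} = 2, f_{ty} = -3, giving D = -5 < 0, so the point is a saddle point.
D = (2)·(2) − (-3)^2 = -5.

-5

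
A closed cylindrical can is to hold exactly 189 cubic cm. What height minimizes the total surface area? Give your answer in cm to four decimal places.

With radius r and height h, πr²h = 189 so h = 189/(πr²), and S(r) = 2πr² + 2πrh = 2πr² + 2·189/r.
S'(r) = 4πr − 2·189/r² = 0 ⇒ r³ = 189/(2π), so r ≈ 3.1100 and h = 2r ≈ 6.2200.
S''(r) = 4π + 4·189/r³ > 0, so this is the minimum; S ≈ 182.3150.

6.2200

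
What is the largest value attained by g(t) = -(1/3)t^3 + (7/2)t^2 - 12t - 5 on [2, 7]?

-53/3

Differentiating, g'(t) = -t^2 + 7t - 12; which vanishes at t = 3 and t = 4.
Candidates: g(2) = -53/3,  g(3) = -37/2,  g(4) = -55/3,  g(7) = -191/6.
So the maximum is g(2) = -53/3.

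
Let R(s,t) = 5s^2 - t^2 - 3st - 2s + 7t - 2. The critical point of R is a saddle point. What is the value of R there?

141/29

∂R/∂s = 10s - 3t - 2 = 0 and ∂R/∂t = -3s - 2t + 7 = 0, so (s, t) = (25/29, 64/29).
The Hessian has R_{ss} = 10, R_{tt} = -2, R_{st} = -3, giving D = -29 < 0, so the point is a saddle point.
R(25/29, 64/29) = 141/29.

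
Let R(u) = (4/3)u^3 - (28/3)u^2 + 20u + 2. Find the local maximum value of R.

1262/81

R'(u) = 4u^2 - (56/3)u + 20. Setting R'(u) = 0 gives u ∈ {5/3, 3}.
R''(u) = 8u - 56/3. R''(5/3) = -16/3 < 0 ⇒ local maximum; R''(3) = 16/3 > 0 ⇒ local minimum.
The local maximum is R(5/3) = 1262/81.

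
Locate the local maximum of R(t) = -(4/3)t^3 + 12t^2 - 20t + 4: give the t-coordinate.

5

Critical points: R'(t) = -4t^2 + 24t - 20 vanishes at t = 1, 5.
R''(t) = -8t + 24. R''(1) = 16 > 0 ⇒ local minimum; R''(5) = -16 < 0 ⇒ local maximum.
So the local maximum value is R(5) = 112/3.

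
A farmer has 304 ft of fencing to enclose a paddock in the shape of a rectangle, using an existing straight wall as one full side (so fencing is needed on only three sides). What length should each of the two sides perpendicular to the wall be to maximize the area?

76

Let the sides perpendicular to the wall have length x and the parallel side y, so 2x + y = 304 and the area is A = xy = x(304 − 2x).
A'(x) = 304 − 4x = 0 gives x = 76, and A''(x) = −4 < 0 confirms a maximum.
Then y = 304 − 2·76 = 152 and A = 11552.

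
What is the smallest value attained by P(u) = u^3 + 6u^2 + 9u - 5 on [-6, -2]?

Differentiating, P'(u) = 3u^2 + 12u + 9; whose only zero in [-6, -2] is u = -3.
Candidates: P(-6) = -59; P(-3) = -5; P(-2) = -7.
So the minimum is P(-6) = -59.

-59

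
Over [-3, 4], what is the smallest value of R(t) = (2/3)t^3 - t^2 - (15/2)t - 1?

-187/12

The derivative is 2t^2 - 2t - 15/2, which vanishes at t = -3/2 and t = 5/2.
Candidates: R(-3) = -11/2,  R(-3/2) = 23/4,  R(5/2) = -187/12,  R(4) = -13/3.
So the minimum is R(5/2) = -187/12.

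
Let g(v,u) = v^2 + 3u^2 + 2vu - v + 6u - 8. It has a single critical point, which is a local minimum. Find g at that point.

-115/8

∂g/∂v = 2v + 2u - 1 = 0 and ∂g/∂u = 2v + 6u + 6 = 0, so (v, u) = (9/4, -7/4).
The Hessian has g_{vv} = 2, g_{uu} = 6, g_{vu} = 2, giving D = 8 > 0 with g_{vv} > 0, so the point is a local minimum.
g(9/4, -7/4) = -115/8.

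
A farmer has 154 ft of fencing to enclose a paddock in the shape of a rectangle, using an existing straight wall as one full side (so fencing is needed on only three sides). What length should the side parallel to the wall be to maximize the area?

77

Let the sides perpendicular to the wall have length x and the parallel side y, so 2x + y = 154 and the area is A = xy = x(154 − 2x).
A'(x) = 154 − 4x = 0 gives x = 77/2, and A''(x) = −4 < 0 confirms a maximum.
Then y = 154 − 2·77/2 = 77 and A = 5929/2.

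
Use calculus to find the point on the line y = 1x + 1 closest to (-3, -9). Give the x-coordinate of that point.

-13/2

Minimize D(x)^2 = (x + 3)^2 + (x + 10)^2.
d/dx[D^2] = 2(x + 3) + 2·1·(x + 10) = 0 ⇒ x = -13/2.
Then y = -11/2 and the distance is √(49/2) ≈ 4.9497.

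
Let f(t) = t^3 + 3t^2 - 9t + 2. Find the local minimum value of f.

Critical points: f'(t) = 3t^2 + 6t - 9 vanishes at t = -3, 1.
Second-derivative test with f''(t) = 6t + 6: f''(-3) = -12 < 0 ⇒ local maximum; f''(1) = 12 > 0 ⇒ local minimum.
So the local minimum value is f(1) = -3.

-3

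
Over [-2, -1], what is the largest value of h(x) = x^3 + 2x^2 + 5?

167/27

Differentiating, h'(x) = 3x^2 + 4x; whose only zero in [-2, -1] is x = -4/3.
Candidates: h(-2) = 5, h(-4/3) = 167/27, h(-1) = 6.
Hence the absolute maximum is 167/27 at x = -4/3.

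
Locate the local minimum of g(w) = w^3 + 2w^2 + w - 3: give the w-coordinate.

g'(w) = 3w^2 + 4w + 1. Setting g'(w) = 0 gives w ∈ {-1, -1/3}.
Second-derivative test with g''(w) = 6w + 4: g''(-1) = -2 < 0 ⇒ local maximum; g''(-1/3) = 2 > 0 ⇒ local minimum.
Thus g has its local minimum at w = -1/3, with value -85/27.

-1/3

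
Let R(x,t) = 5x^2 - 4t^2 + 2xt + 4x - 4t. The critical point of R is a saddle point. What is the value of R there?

4/7

∂R/∂x = 10x + 2t + 4 = 0 and ∂R/∂t = 2x - 8t - 4 = 0, so (x, t) = (-2/7, -4/7).
The Hessian has R_{xx} = 10, R_{tt} = -8, R_{xt} = 2, giving D = -84 < 0, so the point is a saddle point.
R(-2/7, -4/7) = 4/7.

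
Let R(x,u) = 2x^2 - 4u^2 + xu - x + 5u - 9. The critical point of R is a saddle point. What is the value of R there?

-82/11

∂R/∂x = 4x + u - 1 = 0 and ∂R/∂u = x - 8u + 5 = 0, so (x, u) = (1/11, 7/11).
The Hessian has R_{xx} = 4, R_{uu} = -8, R_{xu} = 1, giving D = -33 < 0, so the point is a saddle point.
R(1/11, 7/11) = -82/11.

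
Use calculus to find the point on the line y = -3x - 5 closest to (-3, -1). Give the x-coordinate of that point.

-3/2

Minimize D(x)^2 = (x + 3)^2 + (-3x - 4)^2.
d/dx[D^2] = 2(x + 3) + 2·(-3)·(-3x - 4) = 0 ⇒ x = -3/2.
Then y = -1/2 and the distance is √(5/2) ≈ 1.5811.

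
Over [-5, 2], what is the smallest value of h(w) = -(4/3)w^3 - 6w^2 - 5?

The derivative is -4w^2 - 12w, which vanishes at w = -3 and w = 0.
Evaluating at the critical points and endpoints: h(-5) = 35/3,  h(-3) = -23,  h(0) = -5,  h(2) = -119/3.
The minimum over the interval is -119/3, attained at w = 2.

-119/3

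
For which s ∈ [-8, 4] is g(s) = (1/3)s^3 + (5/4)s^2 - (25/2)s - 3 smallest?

Differentiating, g'(s) = s^2 + (5/2)s - 25/2; which vanishes at s = -5 and s = 5/2.
Candidates: g(-8) = 19/3; g(-5) = 589/12; g(5/2) = -1019/48; g(4) = -35/3.
So the minimum is g(5/2) = -1019/48.

5/2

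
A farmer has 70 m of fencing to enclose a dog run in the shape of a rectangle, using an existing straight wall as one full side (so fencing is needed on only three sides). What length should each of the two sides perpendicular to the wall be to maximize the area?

35/2

Let the sides perpendicular to the wall have length x and the parallel side y, so 2x + y = 70 and the area is A = xy = x(70 − 2x).
A'(x) = 70 − 4x = 0 gives x = 35/2, and A''(x) = −4 < 0 confirms a maximum.
Then y = 70 − 2·35/2 = 35 and A = 1225/2.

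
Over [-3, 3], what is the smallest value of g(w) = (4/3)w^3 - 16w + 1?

-61/3

Differentiating, g'(w) = 4w^2 - 16; which vanishes at w = -2 and w = 2.
Candidates: g(-3) = 13,  g(-2) = 67/3,  g(2) = -61/3,  g(3) = -11.
So the minimum is g(2) = -61/3.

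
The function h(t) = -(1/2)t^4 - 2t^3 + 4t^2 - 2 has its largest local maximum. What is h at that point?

62

Critical points: h'(t) = -2t^3 - 6t^2 + 8t vanishes at t = -4, 0, 1.
h''(t) = -6t^2 - 12t + 8. h''(-4) = -40 < 0 ⇒ local maximum; h''(0) = 8 > 0 ⇒ local minimum; h''(1) = -10 < 0 ⇒ local maximum.
The largest local maximum is h(-4) = 62.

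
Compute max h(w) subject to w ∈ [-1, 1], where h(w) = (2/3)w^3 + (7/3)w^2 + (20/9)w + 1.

The derivative is 2w^2 + (14/3)w + 20/9, whose only zero in [-1, 1] is w = -2/3.
Evaluating at the critical points and endpoints: h(-1) = 4/9; h(-2/3) = 29/81; h(1) = 56/9.
So the maximum is h(1) = 56/9.

56/9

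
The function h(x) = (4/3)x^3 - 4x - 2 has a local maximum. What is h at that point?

2/3

Critical points: h'(x) = 4x^2 - 4 vanishes at x = -1, 1.
Since h''(x) = 8x, we get h''(-1) = -8 < 0 ⇒ local maximum; h''(1) = 8 > 0 ⇒ local minimum.
Thus h has its local maximum at x = -1, with value 2/3.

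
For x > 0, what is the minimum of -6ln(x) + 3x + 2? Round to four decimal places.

R'(x) = -6/x + 3 = 0 gives x = 2.
R''(x) = 6/x², which is positive for x > 0, so this is a local minimum.
R(2) = -6·ln(2) + 6 + 2 ≈ 3.8411.

3.8411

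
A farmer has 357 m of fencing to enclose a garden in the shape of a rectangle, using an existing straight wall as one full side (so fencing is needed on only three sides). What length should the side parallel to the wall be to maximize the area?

Let the sides perpendicular to the wall have length x and the parallel side y, so 2x + y = 357 and the area is A = xy = x(357 − 2x).
A'(x) = 357 − 4x = 0 gives x = 357/4, and A''(x) = −4 < 0 confirms a maximum.
Then y = 357 − 2·357/4 = 357/2 and A = 127449/8.

357/2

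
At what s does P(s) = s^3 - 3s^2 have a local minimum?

P'(s) = 3s^2 - 6s = 0 at s = 0, 2.
Second-derivative test with P''(s) = 6s - 6: P''(0) = -6 < 0 ⇒ local maximum; P''(2) = 6 > 0 ⇒ local minimum.
Thus P has its local minimum at s = 2, with value -4.

2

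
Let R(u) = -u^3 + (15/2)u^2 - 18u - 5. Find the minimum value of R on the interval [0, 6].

The derivative is -3u^2 + 15u - 18, which vanishes at u = 2 and u = 3.
Candidates: R(0) = -5,  R(2) = -19,  R(3) = -37/2,  R(6) = -59.
So the minimum is R(6) = -59.

-59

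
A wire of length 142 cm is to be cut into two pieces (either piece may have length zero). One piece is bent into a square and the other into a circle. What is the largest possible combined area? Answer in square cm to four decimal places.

Let x be the length used for the square. Square side x/4; circle radius (142−x)/(2π).
A(x) = (x/4)² + π·((142−x)/(2π))² = x²/16 + (142−x)²/(4π) for 0 ≤ x ≤ 142. A'(x) = x/8 − (142−x)/(2π) = 0 gives x = 4·142/(π+4) ≈ 79.5341.
A'' > 0, so the interior critical point is a minimum; the maximum is at an endpoint. A(0) = 1604.6001 and A(142) = 1260.2500, so the largest area is 1604.6001.

1604.6001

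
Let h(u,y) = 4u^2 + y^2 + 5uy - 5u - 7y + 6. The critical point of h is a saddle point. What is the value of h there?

∂h/∂u = 8u + 5y - 5 = 0 and ∂h/∂y = 5u + 2y - 7 = 0, so (u, y) = (25/9, -31/9).
The Hessian has h_{uu} = 8, h_{yy} = 2, h_{uy} = 5, giving D = -9 < 0, so the point is a saddle point.
h(25/9, -31/9) = 100/9.

100/9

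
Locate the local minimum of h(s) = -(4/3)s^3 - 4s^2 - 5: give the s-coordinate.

-2

h'(s) = -4s^2 - 8s = 0 at s = -2, 0.
Second-derivative test with h''(s) = -8s - 8: h''(-2) = 8 > 0 ⇒ local minimum; h''(0) = -8 < 0 ⇒ local maximum.
Thus h has its local minimum at s = -2, with value -31/3.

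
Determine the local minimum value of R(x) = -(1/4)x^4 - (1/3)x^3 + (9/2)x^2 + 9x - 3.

R'(x) = -x^3 - x^2 + 9x + 9 = 0 at x = -3, -1, 3.
Since R''(x) = -3x^2 - 2x + 9, we get R''(-3) = -12 < 0 ⇒ local maximum; R''(-1) = 8 > 0 ⇒ local minimum; R''(3) = -24 < 0 ⇒ local maximum.
The local minimum is R(-1) = -89/12.

-89/12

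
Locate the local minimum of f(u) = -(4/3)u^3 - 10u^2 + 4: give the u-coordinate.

-5

f'(u) = -4u^2 - 20u = 0 at u = -5, 0.
f''(u) = -8u - 20. f''(-5) = 20 > 0 ⇒ local minimum; f''(0) = -20 < 0 ⇒ local maximum.
So the local minimum value is f(-5) = -238/3.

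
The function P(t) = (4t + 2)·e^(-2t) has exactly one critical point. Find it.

0

P'(t) = 4·e^(-2t) + (4t + 2)·(-2)·e^(-2t) = (-8t)·e^(-2t). Since e^(-2t) > 0, the only critical point is t = 0.
P''(0) has the same sign as -8 < 0, so this is a local maximum.
P(0) = (2)·e^(0) ≈ 2.0000.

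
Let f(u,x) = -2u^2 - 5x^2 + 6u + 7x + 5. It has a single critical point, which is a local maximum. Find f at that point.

239/20

∂f/∂u = -4u + 6 = 0 and ∂f/∂x = -10x + 7 = 0, so (u, x) = (3/2, 7/10).
The Hessian has f_{uu} = -4, f_{xx} = -10, f_{ux} = 0, giving D = 40 > 0 with f_{uu} < 0, so the point is a local maximum.
f(3/2, 7/10) = 239/20.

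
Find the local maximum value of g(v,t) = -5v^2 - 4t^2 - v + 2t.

∂g/∂v = -10v - 1 = 0 and ∂g/∂t = -8t + 2 = 0, so (v, t) = (-1/10, 1/4).
The Hessian has g_{vv} = -10, g_{tt} = -8, g_{vt} = 0, giving D = 80 > 0 with g_{vv} < 0, so the point is a local maximum.
g(-1/10, 1/4) = 3/10.

3/10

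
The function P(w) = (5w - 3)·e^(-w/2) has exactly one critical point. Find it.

13/5

By the product rule, P'(w) = (-(5/2)w + 13/2)·e^(-w/2). Since e^(-w/2) > 0, the only critical point is w = 13/5.
P''(13/5) has the same sign as -5/2 < 0, so this is a local maximum.
P(13/5) = (10)·e^(-13/10) ≈ 2.7253.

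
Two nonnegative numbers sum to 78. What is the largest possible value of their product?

1521

With x + y = 78, the product is P(x) = x(78 − x).
P'(x) = 78 − 2x = 0 gives x = 39; P'' = −2 < 0, so this is the maximum.
P = 39·39 = 1521.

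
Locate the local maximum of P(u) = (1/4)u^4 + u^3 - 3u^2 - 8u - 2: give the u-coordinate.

Critical points: P'(u) = u^3 + 3u^2 - 6u - 8 vanishes at u = -4, -1, 2.
P''(u) = 3u^2 + 6u - 6. P''(-4) = 18 > 0 ⇒ local minimum; P''(-1) = -9 < 0 ⇒ local maximum; P''(2) = 18 > 0 ⇒ local minimum.
So the local maximum value is P(-1) = 9/4.

-1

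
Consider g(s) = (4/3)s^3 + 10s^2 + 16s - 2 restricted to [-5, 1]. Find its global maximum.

The derivative is 4s^2 + 20s + 16, which vanishes at s = -4 and s = -1.
Candidates: g(-5) = 4/3; g(-4) = 26/3; g(-1) = -28/3; g(1) = 76/3.
The maximum over the interval is 76/3, attained at s = 1.

76/3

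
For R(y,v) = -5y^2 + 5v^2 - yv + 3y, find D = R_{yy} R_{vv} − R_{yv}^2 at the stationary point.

-101

∂R/∂y = -10y - v + 3 = 0 and ∂R/∂v = -y + 10v = 0, so (y, v) = (30/101, 3/101).
The Hessian has R_{yy} = -10, R_{vv} = 10, R_{yv} = -1, giving D = -101 < 0, so the point is a saddle point.
D = (-10)·(10) − (-1)^2 = -101.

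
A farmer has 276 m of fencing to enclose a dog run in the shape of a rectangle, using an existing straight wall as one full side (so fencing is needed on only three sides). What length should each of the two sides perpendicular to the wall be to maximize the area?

Let the sides perpendicular to the wall have length x and the parallel side y, so 2x + y = 276 and the area is A = xy = x(276 − 2x).
A'(x) = 276 − 4x = 0 gives x = 69, and A''(x) = −4 < 0 confirms a maximum.
Then y = 276 − 2·69 = 138 and A = 9522.

69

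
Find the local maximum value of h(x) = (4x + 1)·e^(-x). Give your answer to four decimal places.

1.8895

h'(x) = 4·e^(-x) + (4x + 1)·(-1)·e^(-x) = (-4x + 3)·e^(-x). Since e^(-x) > 0, the only critical point is x = 3/4.
h''(3/4) has the same sign as -4 < 0, so this is a local maximum.
h(3/4) = (4)·e^(-3/4) ≈ 1.8895.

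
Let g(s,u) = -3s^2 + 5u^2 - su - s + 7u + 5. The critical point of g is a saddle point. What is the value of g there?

∂g/∂s = -6s - u - 1 = 0 and ∂g/∂u = -s + 10u + 7 = 0, so (s, u) = (-3/61, -43/61).
The Hessian has g_{ss} = -6, g_{uu} = 10, g_{su} = -1, giving D = -61 < 0, so the point is a saddle point.
g(-3/61, -43/61) = 156/61.

156/61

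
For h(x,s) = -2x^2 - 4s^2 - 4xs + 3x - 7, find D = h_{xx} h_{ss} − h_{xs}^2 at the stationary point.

∂h/∂x = -4x - 4s + 3 = 0 and ∂h/∂s = -4x - 8s = 0, so (x, s) = (3/2, -3/4).
The Hessian has h_{xx} = -4, h_{ss} = -8, h_{xs} = -4, giving D = 16 > 0 with h_{xx} < 0, so the point is a local maximum.
D = (-4)·(-8) − (-4)^2 = 16.

16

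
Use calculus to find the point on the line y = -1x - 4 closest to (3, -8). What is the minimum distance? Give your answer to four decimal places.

Minimize D(x)^2 = (x - 3)^2 + (-x + 4)^2.
d/dx[D^2] = 2(x - 3) + 2·(-1)·(-x + 4) = 0 ⇒ x = 7/2.
Then y = -15/2 and the distance is √(1/2) ≈ 0.7071.

0.7071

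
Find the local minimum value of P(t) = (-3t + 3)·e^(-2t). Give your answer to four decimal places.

By the product rule, P'(t) = (6t - 9)·e^(-2t). Since e^(-2t) > 0, the only critical point is t = 3/2.
P''(3/2) has the same sign as 6 > 0, so this is a local minimum.
P(3/2) = (-3/2)·e^(-3) ≈ -0.0747.

-0.0747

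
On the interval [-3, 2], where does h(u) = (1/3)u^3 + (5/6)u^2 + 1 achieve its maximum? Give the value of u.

Differentiating, h'(u) = u^2 + (5/3)u; which vanishes at u = -5/3 and u = 0.
Compare values at every candidate in [-3, 2]: h(-3) = -1/2, h(-5/3) = 287/162, h(0) = 1, h(2) = 7.
Hence the absolute maximum is 7 at u = 2.

2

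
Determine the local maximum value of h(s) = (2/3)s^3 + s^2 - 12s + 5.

32

Critical points: h'(s) = 2s^2 + 2s - 12 vanishes at s = -3, 2.
Second-derivative test with h''(s) = 4s + 2: h''(-3) = -10 < 0 ⇒ local maximum; h''(2) = 10 > 0 ⇒ local minimum.
Thus h has its local maximum at s = -3, with value 32.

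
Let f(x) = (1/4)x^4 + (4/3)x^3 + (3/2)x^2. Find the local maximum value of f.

Critical points: f'(x) = x^3 + 4x^2 + 3x vanishes at x = -3, -1, 0.
Since f''(x) = 3x^2 + 8x + 3, we get f''(-3) = 6 > 0 ⇒ local minimum; f''(-1) = -2 < 0 ⇒ local maximum; f''(0) = 3 > 0 ⇒ local minimum.
The local maximum is f(-1) = 5/12.

5/12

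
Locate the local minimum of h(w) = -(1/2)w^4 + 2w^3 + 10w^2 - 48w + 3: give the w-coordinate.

h'(w) = -2w^3 + 6w^2 + 20w - 48. Setting h'(w) = 0 gives w ∈ {-3, 2, 4}.
Second-derivative test with h''(w) = -6w^2 + 12w + 20: h''(-3) = -70 < 0 ⇒ local maximum; h''(2) = 20 > 0 ⇒ local minimum; h''(4) = -28 < 0 ⇒ local maximum.
The local minimum is h(2) = -45.

2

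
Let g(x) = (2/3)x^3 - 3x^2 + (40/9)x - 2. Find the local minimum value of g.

13/81

g'(x) = 2x^2 - 6x + 40/9. Setting g'(x) = 0 gives x ∈ {4/3, 5/3}.
Since g''(x) = 4x - 6, we get g''(4/3) = -2/3 < 0 ⇒ local maximum; g''(5/3) = 2/3 > 0 ⇒ local minimum.
Thus g has its local minimum at x = 5/3, with value 13/81.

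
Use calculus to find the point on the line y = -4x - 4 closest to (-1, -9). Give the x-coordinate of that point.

19/17

Minimize D(x)^2 = (x + 1)^2 + (-4x + 5)^2.
d/dx[D^2] = 2(x + 1) + 2·(-4)·(-4x + 5) = 0 ⇒ x = 19/17.
Then y = -144/17 and the distance is √(81/17) ≈ 2.1828.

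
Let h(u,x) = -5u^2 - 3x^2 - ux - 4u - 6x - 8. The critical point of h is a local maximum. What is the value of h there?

-268/59

∂h/∂u = -10u - x - 4 = 0 and ∂h/∂x = -u - 6x - 6 = 0, so (u, x) = (-18/59, -56/59).
The Hessian has h_{uu} = -10, h_{xx} = -6, h_{ux} = -1, giving D = 59 > 0 with h_{uu} < 0, so the point is a local maximum.
h(-18/59, -56/59) = -268/59.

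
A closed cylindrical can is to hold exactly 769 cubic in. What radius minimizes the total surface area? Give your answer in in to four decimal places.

With radius r and height h, πr²h = 769 so h = 769/(πr²), and S(r) = 2πr² + 2πrh = 2πr² + 2·769/r.
S'(r) = 4πr − 2·769/r² = 0 ⇒ r³ = 769/(2π), so r ≈ 4.9650 and h = 2r ≈ 9.9299.
S''(r) = 4π + 4·769/r³ > 0, so this is the minimum; S ≈ 464.6566.

4.9650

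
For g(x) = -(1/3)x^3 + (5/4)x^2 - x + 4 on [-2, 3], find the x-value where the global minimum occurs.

g'(x) = -x^2 + (5/2)x - 1, which vanishes at x = 1/2 and x = 2.
Evaluating at the critical points and endpoints: g(-2) = 41/3,  g(1/2) = 181/48,  g(2) = 13/3,  g(3) = 13/4.
The minimum over the interval is 13/4, attained at x = 3.

3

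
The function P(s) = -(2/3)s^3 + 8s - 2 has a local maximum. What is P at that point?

P'(s) = -2s^2 + 8. Setting P'(s) = 0 gives s ∈ {-2, 2}.
Second-derivative test with P''(s) = -4s: P''(-2) = 8 > 0 ⇒ local minimum; P''(2) = -8 < 0 ⇒ local maximum.
The local maximum is P(2) = 26/3.

26/3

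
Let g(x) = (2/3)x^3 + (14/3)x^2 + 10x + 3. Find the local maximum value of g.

g'(x) = 2x^2 + (28/3)x + 10 = 0 at x = -3, -5/3.
Since g''(x) = 4x + 28/3, we get g''(-3) = -8/3 < 0 ⇒ local maximum; g''(-5/3) = 8/3 > 0 ⇒ local minimum.
The local maximum is g(-3) = -3.

-3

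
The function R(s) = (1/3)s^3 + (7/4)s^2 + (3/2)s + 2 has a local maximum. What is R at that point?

R'(s) = s^2 + (7/2)s + 3/2. Setting R'(s) = 0 gives s ∈ {-3, -1/2}.
Since R''(s) = 2s + 7/2, we get R''(-3) = -5/2 < 0 ⇒ local maximum; R''(-1/2) = 5/2 > 0 ⇒ local minimum.
Thus R has its local maximum at s = -3, with value 17/4.

17/4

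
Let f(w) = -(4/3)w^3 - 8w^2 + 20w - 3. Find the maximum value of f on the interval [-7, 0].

-3

The derivative is -4w^2 - 16w + 20, whose only zero in [-7, 0] is w = -5.
Compare values at every candidate in [-7, 0]: f(-7) = -233/3; f(-5) = -409/3; f(0) = -3.
The maximum over the interval is -3, attained at w = 0.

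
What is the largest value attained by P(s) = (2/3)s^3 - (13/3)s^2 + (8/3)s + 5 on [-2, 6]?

The derivative is 2s^2 - (26/3)s + 8/3, which vanishes at s = 1/3 and s = 4.
Evaluating at the critical points and endpoints: P(-2) = -23, P(1/3) = 440/81, P(4) = -11, P(6) = 9.
The maximum over the interval is 9, attained at s = 6.

9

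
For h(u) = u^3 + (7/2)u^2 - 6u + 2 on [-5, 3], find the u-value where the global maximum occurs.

Differentiating, h'(u) = 3u^2 + 7u - 6; which vanishes at u = -3 and u = 2/3.
Candidates: h(-5) = -11/2,  h(-3) = 49/2,  h(2/3) = -4/27,  h(3) = 85/2.
Hence the absolute maximum is 85/2 at u = 3.

3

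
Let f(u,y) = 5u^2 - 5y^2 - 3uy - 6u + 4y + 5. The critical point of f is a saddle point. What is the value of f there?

∂f/∂u = 10u - 3y - 6 = 0 and ∂f/∂y = -3u - 10y + 4 = 0, so (u, y) = (72/109, 22/109).
The Hessian has f_{uu} = 10, f_{yy} = -10, f_{uy} = -3, giving D = -109 < 0, so the point is a saddle point.
f(72/109, 22/109) = 373/109.

373/109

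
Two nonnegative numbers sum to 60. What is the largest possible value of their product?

With x + y = 60, the product is P(x) = x(60 − x).
P'(x) = 60 − 2x = 0 gives x = 30; P'' = −2 < 0, so this is the maximum.
P = 30·30 = 900.

900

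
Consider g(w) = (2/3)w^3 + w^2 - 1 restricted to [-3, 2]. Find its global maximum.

g'(w) = 2w^2 + 2w, which vanishes at w = -1 and w = 0.
Compare values at every candidate in [-3, 2]: g(-3) = -10,  g(-1) = -2/3,  g(0) = -1,  g(2) = 25/3.
Hence the absolute maximum is 25/3 at w = 2.

25/3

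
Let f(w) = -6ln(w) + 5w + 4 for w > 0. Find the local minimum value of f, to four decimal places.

8.9061

f'(w) = -6/w + 5 = 0 gives w = 6/5.
f''(w) = 6/w², which is positive for w > 0, so this is a local minimum.
f(6/5) = -6·ln(6/5) + 6 + 4 ≈ 8.9061.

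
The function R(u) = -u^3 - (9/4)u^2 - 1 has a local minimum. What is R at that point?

-43/16

R'(u) = -3u^2 - (9/2)u = 0 at u = -3/2, 0.
R''(u) = -6u - 9/2. R''(-3/2) = 9/2 > 0 ⇒ local minimum; R''(0) = -9/2 < 0 ⇒ local maximum.
Thus R has its local minimum at u = -3/2, with value -43/16.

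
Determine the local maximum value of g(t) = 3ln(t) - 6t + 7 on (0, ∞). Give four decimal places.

g'(t) = 3/t − 6 = 0 gives t = 1/2.
g''(t) = -3/t², which is negative for t > 0, so this is a local maximum.
g(1/2) = 3·ln(1/2) - 3 + 7 ≈ 1.9206.

1.9206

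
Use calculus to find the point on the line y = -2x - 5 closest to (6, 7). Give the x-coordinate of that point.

Minimize D(x)^2 = (x - 6)^2 + (-2x - 12)^2.
d/dx[D^2] = 2(x - 6) + 2·(-2)·(-2x - 12) = 0 ⇒ x = -18/5.
Then y = 11/5 and the distance is √(576/5) ≈ 10.7331.

-18/5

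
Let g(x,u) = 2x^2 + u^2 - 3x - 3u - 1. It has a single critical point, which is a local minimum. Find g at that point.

-35/8

∂g/∂x = 4x - 3 = 0 and ∂g/∂u = 2u - 3 = 0, so (x, u) = (3/4, 3/2).
The Hessian has g_{xx} = 4, g_{uu} = 2, g_{xu} = 0, giving D = 8 > 0 with g_{xx} > 0, so the point is a local minimum.
g(3/4, 3/2) = -35/8.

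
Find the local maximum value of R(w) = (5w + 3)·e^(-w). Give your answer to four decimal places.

By the product rule, R'(w) = (-5w + 2)·e^(-w). Since e^(-w) > 0, the only critical point is w = 2/5.
R''(2/5) has the same sign as -5 < 0, so this is a local maximum.
R(2/5) = (5)·e^(-2/5) ≈ 3.3516.

3.3516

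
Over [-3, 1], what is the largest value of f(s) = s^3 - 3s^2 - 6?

Differentiating, f'(s) = 3s^2 - 6s; whose only zero in [-3, 1] is s = 0.
Compare values at every candidate in [-3, 1]: f(-3) = -60,  f(0) = -6,  f(1) = -8.
The maximum over the interval is -6, attained at s = 0.

-6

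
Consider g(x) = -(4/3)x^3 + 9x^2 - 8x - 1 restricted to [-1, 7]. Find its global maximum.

The derivative is -4x^2 + 18x - 8, which vanishes at x = 1/2 and x = 4.
Compare values at every candidate in [-1, 7]: g(-1) = 52/3; g(1/2) = -35/12; g(4) = 77/3; g(7) = -220/3.
The maximum over the interval is 77/3, attained at x = 4.

77/3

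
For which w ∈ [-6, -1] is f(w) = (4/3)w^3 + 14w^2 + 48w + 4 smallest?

Differentiating, f'(w) = 4w^2 + 28w + 48; which vanishes at w = -4 and w = -3.
Evaluating at the critical points and endpoints: f(-6) = -68, f(-4) = -148/3, f(-3) = -50, f(-1) = -94/3.
Hence the absolute minimum is -68 at w = -6.

-6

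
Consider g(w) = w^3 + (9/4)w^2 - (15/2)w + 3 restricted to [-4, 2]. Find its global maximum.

323/16

g'(w) = 3w^2 + (9/2)w - 15/2, which vanishes at w = -5/2 and w = 1.
Candidates: g(-4) = 5,  g(-5/2) = 323/16,  g(1) = -5/4,  g(2) = 5.
So the maximum is g(-5/2) = 323/16.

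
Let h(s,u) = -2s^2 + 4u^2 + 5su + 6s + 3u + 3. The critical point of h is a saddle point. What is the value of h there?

∂h/∂s = -4s + 5u + 6 = 0 and ∂h/∂u = 5s + 8u + 3 = 0, so (s, u) = (11/19, -14/19).
The Hessian has h_{ss} = -4, h_{uu} = 8, h_{su} = 5, giving D = -57 < 0, so the point is a saddle point.
h(11/19, -14/19) = 69/19.

69/19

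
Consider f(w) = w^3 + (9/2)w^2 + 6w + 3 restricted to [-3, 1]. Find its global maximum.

The derivative is 3w^2 + 9w + 6, which vanishes at w = -2 and w = -1.
Candidates: f(-3) = -3/2; f(-2) = 1; f(-1) = 1/2; f(1) = 29/2.
So the maximum is f(1) = 29/2.

29/2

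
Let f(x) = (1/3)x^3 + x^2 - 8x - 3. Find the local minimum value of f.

Critical points: f'(x) = x^2 + 2x - 8 vanishes at x = -4, 2.
Since f''(x) = 2x + 2, we get f''(-4) = -6 < 0 ⇒ local maximum; f''(2) = 6 > 0 ⇒ local minimum.
The local minimum is f(2) = -37/3.

-37/3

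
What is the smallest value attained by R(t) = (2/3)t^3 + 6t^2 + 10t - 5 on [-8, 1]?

R'(t) = 2t^2 + 12t + 10, which vanishes at t = -5 and t = -1.
Compare values at every candidate in [-8, 1]: R(-8) = -127/3, R(-5) = 35/3, R(-1) = -29/3, R(1) = 35/3.
So the minimum is R(-8) = -127/3.

-127/3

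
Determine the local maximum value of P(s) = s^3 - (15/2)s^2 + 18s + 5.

19

P'(s) = 3s^2 - 15s + 18. Setting P'(s) = 0 gives s ∈ {2, 3}.
P''(s) = 6s - 15. P''(2) = -3 < 0 ⇒ local maximum; P''(3) = 3 > 0 ⇒ local minimum.
So the local maximum value is P(2) = 19.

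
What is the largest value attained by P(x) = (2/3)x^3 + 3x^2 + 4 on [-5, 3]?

The derivative is 2x^2 + 6x, which vanishes at x = -3 and x = 0.
Compare values at every candidate in [-5, 3]: P(-5) = -13/3, P(-3) = 13, P(0) = 4, P(3) = 49.
Hence the absolute maximum is 49 at x = 3.

49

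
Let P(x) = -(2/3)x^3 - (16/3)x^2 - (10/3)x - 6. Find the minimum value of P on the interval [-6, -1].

The derivative is -2x^2 - (32/3)x - 10/3, whose only zero in [-6, -1] is x = -5.
Compare values at every candidate in [-6, -1]: P(-6) = -34; P(-5) = -118/3; P(-1) = -22/3.
Hence the absolute minimum is -118/3 at x = -5.

-118/3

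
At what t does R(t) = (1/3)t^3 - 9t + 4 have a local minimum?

3

R'(t) = t^2 - 9. Setting R'(t) = 0 gives t ∈ {-3, 3}.
Second-derivative test with R''(t) = 2t: R''(-3) = -6 < 0 ⇒ local maximum; R''(3) = 6 > 0 ⇒ local minimum.
Thus R has its local minimum at t = 3, with value -14.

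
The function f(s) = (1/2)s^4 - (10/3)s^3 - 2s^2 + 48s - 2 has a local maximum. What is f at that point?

Critical points: f'(s) = 2s^3 - 10s^2 - 4s + 48 vanishes at s = -2, 3, 4.
Second-derivative test with f''(s) = 6s^2 - 20s - 4: f''(-2) = 60 > 0 ⇒ local minimum; f''(3) = -10 < 0 ⇒ local maximum; f''(4) = 12 > 0 ⇒ local minimum.
The local maximum is f(3) = 149/2.

149/2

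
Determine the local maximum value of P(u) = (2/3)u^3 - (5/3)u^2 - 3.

-3

Critical points: P'(u) = 2u^2 - (10/3)u vanishes at u = 0, 5/3.
P''(u) = 4u - 10/3. P''(0) = -10/3 < 0 ⇒ local maximum; P''(5/3) = 10/3 > 0 ⇒ local minimum.
So the local maximum value is P(0) = -3.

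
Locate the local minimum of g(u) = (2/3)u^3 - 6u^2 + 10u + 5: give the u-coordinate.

g'(u) = 2u^2 - 12u + 10 = 0 at u = 1, 5.
Since g''(u) = 4u - 12, we get g''(1) = -8 < 0 ⇒ local maximum; g''(5) = 8 > 0 ⇒ local minimum.
The local minimum is g(5) = -35/3.

5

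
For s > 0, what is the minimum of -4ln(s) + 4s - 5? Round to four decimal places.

-1.0000

f'(s) = -4/s + 4 = 0 gives s = 1.
f''(s) = 4/s², which is positive for s > 0, so this is a local minimum.
f(1) = -4·ln(1) + 4 - 5 ≈ -1.0000.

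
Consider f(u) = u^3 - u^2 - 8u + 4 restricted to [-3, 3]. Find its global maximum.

The derivative is 3u^2 - 2u - 8, which vanishes at u = -4/3 and u = 2.
Compare values at every candidate in [-3, 3]: f(-3) = -8, f(-4/3) = 284/27, f(2) = -8, f(3) = -2.
Hence the absolute maximum is 284/27 at u = -4/3.

284/27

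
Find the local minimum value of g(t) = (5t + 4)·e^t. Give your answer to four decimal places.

-0.8265

By the product rule, g'(t) = (5t + 9)·e^t. Since e^t > 0, the only critical point is t = -9/5.
g''(-9/5) has the same sign as 5 > 0, so this is a local minimum.
g(-9/5) = (-5)·e^(-9/5) ≈ -0.8265.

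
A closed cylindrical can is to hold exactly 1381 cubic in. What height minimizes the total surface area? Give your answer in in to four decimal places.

12.0698

With radius r and height h, πr²h = 1381 so h = 1381/(πr²), and S(r) = 2πr² + 2πrh = 2πr² + 2·1381/r.
S'(r) = 4πr − 2·1381/r² = 0 ⇒ r³ = 1381/(2π), so r ≈ 6.0349 and h = 2r ≈ 12.0698.
S''(r) = 4π + 4·1381/r³ > 0, so this is the minimum; S ≈ 686.5049.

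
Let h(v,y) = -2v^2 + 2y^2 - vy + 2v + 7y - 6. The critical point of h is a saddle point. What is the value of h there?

-178/17

∂h/∂v = -4v - y + 2 = 0 and ∂h/∂y = -v + 4y + 7 = 0, so (v, y) = (15/17, -26/17).
The Hessian has h_{vv} = -4, h_{yy} = 4, h_{vy} = -1, giving D = -17 < 0, so the point is a saddle point.
h(15/17, -26/17) = -178/17.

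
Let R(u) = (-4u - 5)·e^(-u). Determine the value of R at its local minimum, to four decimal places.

By the product rule, R'(u) = (4u + 1)·e^(-u). Since e^(-u) > 0, the only critical point is u = -1/4.
R''(-1/4) has the same sign as 4 > 0, so this is a local minimum.
R(-1/4) = (-4)·e^(1/4) ≈ -5.1361.

-5.1361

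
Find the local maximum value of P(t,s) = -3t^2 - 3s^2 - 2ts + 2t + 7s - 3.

∂P/∂t = -6t - 2s + 2 = 0 and ∂P/∂s = -2t - 6s + 7 = 0, so (t, s) = (-1/16, 19/16).
The Hessian has P_{tt} = -6, P_{ss} = -6, P_{ts} = -2, giving D = 32 > 0 with P_{tt} < 0, so the point is a local maximum.
P(-1/16, 19/16) = 35/32.

35/32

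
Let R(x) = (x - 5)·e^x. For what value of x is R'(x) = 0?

Differentiating with the product rule gives R'(x) = (x - 4)·e^x. Since e^x > 0, the only critical point is x = 4.
R''(4) has the same sign as 1 > 0, so this is a local minimum.
R(4) = (-1)·e^(4) ≈ -54.5982.

4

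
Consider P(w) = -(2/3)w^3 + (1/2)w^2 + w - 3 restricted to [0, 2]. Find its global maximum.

P'(w) = -2w^2 + w + 1, whose only zero in [0, 2] is w = 1.
Evaluating at the critical points and endpoints: P(0) = -3,  P(1) = -13/6,  P(2) = -13/3.
The maximum over the interval is -13/6, attained at w = 1.

-13/6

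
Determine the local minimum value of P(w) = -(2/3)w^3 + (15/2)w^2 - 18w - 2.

-115/8

Critical points: P'(w) = -2w^2 + 15w - 18 vanishes at w = 3/2, 6.
P''(w) = -4w + 15. P''(3/2) = 9 > 0 ⇒ local minimum; P''(6) = -9 < 0 ⇒ local maximum.
The local minimum is P(3/2) = -115/8.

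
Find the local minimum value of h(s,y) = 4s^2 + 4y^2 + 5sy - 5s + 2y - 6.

-400/39

∂h/∂s = 8s + 5y - 5 = 0 and ∂h/∂y = 5s + 8y + 2 = 0, so (s, y) = (50/39, -41/39).
The Hessian has h_{ss} = 8, h_{yy} = 8, h_{sy} = 5, giving D = 39 > 0 with h_{ss} > 0, so the point is a local minimum.
h(50/39, -41/39) = -400/39.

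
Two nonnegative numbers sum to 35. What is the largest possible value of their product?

1225/4

With x + y = 35, the product is P(x) = x(35 − x).
P'(x) = 35 − 2x = 0 gives x = 35/2; P'' = −2 < 0, so this is the maximum.
P = 35/2·35/2 = 1225/4.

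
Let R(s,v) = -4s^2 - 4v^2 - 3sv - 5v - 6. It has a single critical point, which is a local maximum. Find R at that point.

∂R/∂s = -8s - 3v = 0 and ∂R/∂v = -3s - 8v - 5 = 0, so (s, v) = (3/11, -8/11).
The Hessian has R_{ss} = -8, R_{vv} = -8, R_{sv} = -3, giving D = 55 > 0 with R_{ss} < 0, so the point is a local maximum.
R(3/11, -8/11) = -46/11.

-46/11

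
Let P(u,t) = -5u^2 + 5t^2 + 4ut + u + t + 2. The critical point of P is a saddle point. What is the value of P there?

57/29

∂P/∂u = -10u + 4t + 1 = 0 and ∂P/∂t = 4u + 10t + 1 = 0, so (u, t) = (3/58, -7/58).
The Hessian has P_{uu} = -10, P_{tt} = 10, P_{ut} = 4, giving D = -116 < 0, so the point is a saddle point.
P(3/58, -7/58) = 57/29.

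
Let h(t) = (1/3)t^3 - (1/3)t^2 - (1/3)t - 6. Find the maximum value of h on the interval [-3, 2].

-16/3

Differentiating, h'(t) = t^2 - (2/3)t - 1/3; which vanishes at t = -1/3 and t = 1.
Compare values at every candidate in [-3, 2]: h(-3) = -17,  h(-1/3) = -481/81,  h(1) = -19/3,  h(2) = -16/3.
So the maximum is h(2) = -16/3.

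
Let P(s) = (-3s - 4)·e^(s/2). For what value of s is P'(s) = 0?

-10/3

By the product rule, P'(s) = (-(3/2)s - 5)·e^(s/2). Since e^(s/2) > 0, the only critical point is s = -10/3.
P''(-10/3) has the same sign as -3/2 < 0, so this is a local maximum.
P(-10/3) = (6)·e^(-5/3) ≈ 1.1333.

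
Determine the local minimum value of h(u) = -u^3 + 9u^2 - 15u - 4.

h'(u) = -3u^2 + 18u - 15. Setting h'(u) = 0 gives u ∈ {1, 5}.
Since h''(u) = -6u + 18, we get h''(1) = 12 > 0 ⇒ local minimum; h''(5) = -12 < 0 ⇒ local maximum.
So the local minimum value is h(1) = -11.

-11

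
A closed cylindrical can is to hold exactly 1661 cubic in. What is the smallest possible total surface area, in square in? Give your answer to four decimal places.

776.4157

With radius r and height h, πr²h = 1661 so h = 1661/(πr²), and S(r) = 2πr² + 2πrh = 2πr² + 2·1661/r.
S'(r) = 4πr − 2·1661/r² = 0 ⇒ r³ = 1661/(2π), so r ≈ 6.4180 and h = 2r ≈ 12.8359.
S''(r) = 4π + 4·1661/r³ > 0, so this is the minimum; S ≈ 776.4157.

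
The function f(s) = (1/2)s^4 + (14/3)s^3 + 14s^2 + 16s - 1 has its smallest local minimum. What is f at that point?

f'(s) = 2s^3 + 14s^2 + 28s + 16. Setting f'(s) = 0 gives s ∈ {-4, -2, -1}.
Second-derivative test with f''(s) = 6s^2 + 28s + 28: f''(-4) = 12 > 0 ⇒ local minimum; f''(-2) = -4 < 0 ⇒ local maximum; f''(-1) = 6 > 0 ⇒ local minimum.
Thus f has its smallest local minimum at s = -4, with value -35/3.

-35/3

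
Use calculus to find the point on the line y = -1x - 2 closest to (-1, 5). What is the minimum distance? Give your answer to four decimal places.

4.2426

Minimize D(x)^2 = (x + 1)^2 + (-x - 7)^2.
d/dx[D^2] = 2(x + 1) + 2·(-1)·(-x - 7) = 0 ⇒ x = -4.
Then y = 2 and the distance is √(18) ≈ 4.2426.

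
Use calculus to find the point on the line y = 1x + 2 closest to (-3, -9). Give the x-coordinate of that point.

Minimize D(x)^2 = (x + 3)^2 + (x + 11)^2.
d/dx[D^2] = 2(x + 3) + 2·1·(x + 11) = 0 ⇒ x = -7.
Then y = -5 and the distance is √(32) ≈ 5.6569.

-7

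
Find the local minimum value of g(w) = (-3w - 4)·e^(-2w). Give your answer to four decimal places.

By the product rule, g'(w) = (6w + 5)·e^(-2w). Since e^(-2w) > 0, the only critical point is w = -5/6.
g''(-5/6) has the same sign as 6 > 0, so this is a local minimum.
g(-5/6) = (-3/2)·e^(5/3) ≈ -7.9417.

-7.9417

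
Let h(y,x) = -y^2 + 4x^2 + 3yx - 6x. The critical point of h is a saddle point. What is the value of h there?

-36/25

∂h/∂y = -2y + 3x = 0 and ∂h/∂x = 3y + 8x - 6 = 0, so (y, x) = (18/25, 12/25).
The Hessian has h_{yy} = -2, h_{xx} = 8, h_{yx} = 3, giving D = -25 < 0, so the point is a saddle point.
h(18/25, 12/25) = -36/25.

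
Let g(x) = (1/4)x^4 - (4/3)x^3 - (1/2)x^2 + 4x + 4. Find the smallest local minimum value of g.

Critical points: g'(x) = x^3 - 4x^2 - x + 4 vanishes at x = -1, 1, 4.
Since g''(x) = 3x^2 - 8x - 1, we get g''(-1) = 10 > 0 ⇒ local minimum; g''(1) = -6 < 0 ⇒ local maximum; g''(4) = 15 > 0 ⇒ local minimum.
The smallest local minimum is g(4) = -28/3.

-28/3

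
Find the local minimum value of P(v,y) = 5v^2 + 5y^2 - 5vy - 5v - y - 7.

∂P/∂v = 10v - 5y - 5 = 0 and ∂P/∂y = -5v + 10y - 1 = 0, so (v, y) = (11/15, 7/15).
The Hessian has P_{vv} = 10, P_{yy} = 10, P_{vy} = -5, giving D = 75 > 0 with P_{vv} > 0, so the point is a local minimum.
P(11/15, 7/15) = -136/15.

-136/15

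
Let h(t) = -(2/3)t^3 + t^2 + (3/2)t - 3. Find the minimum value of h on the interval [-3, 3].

h'(t) = -2t^2 + 2t + 3/2, which vanishes at t = -1/2 and t = 3/2.
Compare values at every candidate in [-3, 3]: h(-3) = 39/2; h(-1/2) = -41/12; h(3/2) = -3/4; h(3) = -15/2.
Hence the absolute minimum is -15/2 at t = 3.

-15/2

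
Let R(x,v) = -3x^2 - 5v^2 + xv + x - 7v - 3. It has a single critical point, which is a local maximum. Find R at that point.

∂R/∂x = -6x + v + 1 = 0 and ∂R/∂v = x - 10v - 7 = 0, so (x, v) = (3/59, -41/59).
The Hessian has R_{xx} = -6, R_{vv} = -10, R_{xv} = 1, giving D = 59 > 0 with R_{xx} < 0, so the point is a local maximum.
R(3/59, -41/59) = -32/59.

-32/59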